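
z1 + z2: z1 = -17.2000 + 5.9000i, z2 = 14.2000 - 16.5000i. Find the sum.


Real: -17.2 + 14.2 = -3
Imag: 5.9 - 16.5 = -10.6

-3.0000 - 10.6000i


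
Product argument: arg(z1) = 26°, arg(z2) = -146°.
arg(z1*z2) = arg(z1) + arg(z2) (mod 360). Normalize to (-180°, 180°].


arg(z1*z2) = 26° - 146° = -120°
Normalized to (-180°, 180°]: -120°

-120°


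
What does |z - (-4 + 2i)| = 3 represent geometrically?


|z - z0| = r is a circle with center z0 and radius r.
Center = (-4, 2), radius = 3

Circle with center (-4, 2) and radius 3


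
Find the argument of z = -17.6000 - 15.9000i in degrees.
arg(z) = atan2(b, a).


Re = -17.6, Im = -15.9
arg = atan2(-15.9, -17.6) = -137.9051 degrees

arg(z) = -137.9051 degrees


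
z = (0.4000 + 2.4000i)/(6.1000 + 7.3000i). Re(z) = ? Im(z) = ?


Multiply by conjugate: (0.4000 + 2.4000i)(6.1000 - 7.3000i) / (6.1^2 + 7.3^2)
Numerator real = 0.4*6.1 + 2.4*7.3 = 19.96
Numerator imag = 2.4*6.1 - 0.4*7.3 = 11.72
Denominator = 90.5
Re(z) = 19.96/90.5 = 0.2206
Im(z) = 11.72/90.5 = 0.1295

Re(z) = 0.2206, Im(z) = 0.1295


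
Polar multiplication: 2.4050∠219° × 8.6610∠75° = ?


r = 2.4050 * 8.6610 = 20.8297
theta = 219° + 75° = 294° = 294° (mod 360)

20.8297 cis(294°)


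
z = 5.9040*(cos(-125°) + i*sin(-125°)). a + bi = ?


a = 5.9040*cos(-125°) = 5.9040*(-0.57358) = -3.3864
b = 5.9040*sin(-125°) = 5.9040*(-0.81915) = -4.8363

-3.3864 - 4.8363i


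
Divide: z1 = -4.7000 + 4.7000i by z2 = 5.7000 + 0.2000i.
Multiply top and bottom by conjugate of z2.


Conjugate of z2 = 5.7000 - 0.2000i
Numerator: (-4.7000 + 4.7000i)(5.7000 - 0.2000i) = -25.8500 + 27.7300i
Denominator: 5.7^2 + 0.2^2 = 32.53
Result = (-25.8500 + 27.7300i)/32.53

-0.7947 + 0.8524i


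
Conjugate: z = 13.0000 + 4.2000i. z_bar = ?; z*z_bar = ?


z_bar = 13.0000 - 4.2000i
z*z_bar = 13^2 + 4.2^2 = 169 + 17.64 = 186.64

z_bar = 13.0000 - 4.2000i, z*z_bar = 186.64


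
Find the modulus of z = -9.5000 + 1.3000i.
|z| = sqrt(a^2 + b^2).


|z| = sqrt((-9.5)^2 + 1.3^2) = sqrt(90.25 + 1.69) = sqrt(91.94) = 9.5885

|z| = 9.5885


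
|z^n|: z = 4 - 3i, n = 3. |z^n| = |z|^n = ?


|z| = sqrt(16+9) = sqrt(25) = 5
|z^3| = |z|^3 = 5^3 = 125

|z^3| = 125


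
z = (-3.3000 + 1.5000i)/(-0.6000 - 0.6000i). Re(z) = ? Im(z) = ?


Multiply by conjugate: (-3.3000 + 1.5000i)(-0.6000 + 0.6000i) / ((-0.6)^2 + (-0.6)^2)
Numerator real = -3.3*(-0.6) + 1.5*(-0.6) = 1.08
Numerator imag = 1.5*(-0.6) - (-3.3)*(-0.6) = -2.88
Denominator = 0.72
Re(z) = 1.08/0.72 = 1.5000
Im(z) = -2.88/0.72 = -4.0000

Re(z) = 1.5000, Im(z) = -4.0000


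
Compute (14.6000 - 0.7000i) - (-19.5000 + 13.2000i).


Real: 14.6 + 19.5 = 34.1
Imag: -0.7 - 13.2 = -13.9

34.1000 - 13.9000i


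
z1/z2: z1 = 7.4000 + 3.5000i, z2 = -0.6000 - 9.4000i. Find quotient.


Conjugate of z2 = -0.6000 + 9.4000i
Numerator: (7.4000 + 3.5000i)(-0.6000 + 9.4000i) = -37.3400 + 67.4600i
Denominator: (-0.6)^2 + (-9.4)^2 = 88.72
Result = (-37.3400 + 67.4600i)/88.72

-0.4209 + 0.7604i


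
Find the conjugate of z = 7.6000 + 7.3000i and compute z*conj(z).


z_bar = 7.6000 - 7.3000i
z*z_bar = 7.6^2 + 7.3^2 = 57.76 + 53.29 = 111.05

z_bar = 7.6000 - 7.3000i, z*z_bar = 111.05


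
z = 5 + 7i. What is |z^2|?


|z| = sqrt(25+49) = sqrt(74) = 8.6023
|z^2| = |z|^2 = (sqrt(74))^2 = 74

|z^2| = 74


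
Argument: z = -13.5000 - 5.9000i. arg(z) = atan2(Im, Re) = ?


Re = -13.5, Im = -5.9
arg = atan2(-5.9, -13.5) = -156.3929 degrees

arg(z) = -156.3929 degrees


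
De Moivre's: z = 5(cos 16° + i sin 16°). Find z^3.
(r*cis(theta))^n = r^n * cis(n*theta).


r^3 = 5^3 = 125
n*theta = 3*16° = 48° = 48° (mod 360)
a = 125*cos(48°) = 83.6413
b = 125*sin(48°) = 92.8931

125 cis(48°) = 83.6413 + 92.8931i


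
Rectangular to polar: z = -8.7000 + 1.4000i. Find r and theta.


r = sqrt(75.69+1.96) = sqrt(77.65) = 8.8119
theta = atan2(1.4, -8.7) = 170.8584 degrees

r = 8.8119, theta = 170.8584 degrees


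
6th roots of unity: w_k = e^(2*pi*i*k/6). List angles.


The 6th roots of unity are cis(360k/6°) for k=0..5
Angle step = 360/6 = 60°
Primitive root: cis(60°)
Primitive root = 0.5000 + 0.8660i

6 roots at angles: 0°, 60°, 120°, 180°, 240°, 300°


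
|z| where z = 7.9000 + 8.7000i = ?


|z| = sqrt(7.9^2 + 8.7^2) = sqrt(62.41 + 75.69) = sqrt(138.1) = 11.7516

|z| = 11.7516


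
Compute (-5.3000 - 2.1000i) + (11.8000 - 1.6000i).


Real: -5.3 + 11.8 = 6.5
Imag: -2.1 - 1.6 = -3.7

6.5000 - 3.7000i


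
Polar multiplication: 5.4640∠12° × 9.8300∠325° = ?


r = 5.4640 * 9.8300 = 53.7111
theta = 12° + 325° = 337° = 337° (mod 360)

53.7111 cis(337°)


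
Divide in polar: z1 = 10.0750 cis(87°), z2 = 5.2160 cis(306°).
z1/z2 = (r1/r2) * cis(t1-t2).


r = 10.0750 / 5.2160 = 1.9316
theta = 87° - 306° = -219° = 141° (mod 360)

1.9316 cis(141°)


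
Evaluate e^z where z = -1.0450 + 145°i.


e^-1.0450 = 0.3517
cos(145°) = -0.8192
sin(145°) = 0.5736
Real = 0.3517*(-0.8192) = -0.2881
Imag = 0.3517*0.5736 = 0.2017

-0.2881 + 0.2017i


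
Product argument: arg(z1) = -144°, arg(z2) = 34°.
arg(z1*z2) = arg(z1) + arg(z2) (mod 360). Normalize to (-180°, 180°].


arg(z1*z2) = -144° + 34° = -110°
Normalized to (-180°, 180°]: -110°

-110°


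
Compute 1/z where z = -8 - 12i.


|z|^2 = 64+144 = 208
1/z = (-8 + 12i)/208

1/z = -0.0385 + 0.0577i


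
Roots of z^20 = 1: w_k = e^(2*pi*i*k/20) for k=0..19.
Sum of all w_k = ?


The sum of all 20th roots of unity is 0.
Geometric series: (1 - w^20)/(1 - w) = (1-1)/(1-w) = 0 since w^20 = 1, w ≠ 1.
Alternatively: coefficient of z^19 in z^20 - 1 is 0.

0


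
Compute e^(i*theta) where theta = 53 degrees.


cos(53°) = 0.6018
sin(53°) = 0.7986

e^(i*53°) = 0.6018 + 0.7986i


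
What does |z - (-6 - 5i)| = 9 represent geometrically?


|z - z0| = r is a circle with center z0 and radius r.
Center = (-6, -5), radius = 9

Circle with center (-6, -5) and radius 9


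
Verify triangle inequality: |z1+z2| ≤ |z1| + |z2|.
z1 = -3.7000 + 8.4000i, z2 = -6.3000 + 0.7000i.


|z1| = sqrt((-3.7)^2 + 8.4^2) = sqrt(84.25) = 9.1788
|z2| = sqrt((-6.3)^2 + 0.7^2) = sqrt(40.18) = 6.3388
z1+z2 = -10.0000 + 9.1000i
|z1+z2| = sqrt(182.81) = 13.5207
|z1|+|z2| = 9.1788 + 6.3388 = 15.5176

|z1+z2| = 13.5207 ≤ |z1|+|z2| = 15.5176 (verified)


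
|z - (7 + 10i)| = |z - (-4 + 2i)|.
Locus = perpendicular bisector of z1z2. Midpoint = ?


Equal distances means the locus is the perpendicular bisector of z1 and z2.
Midpoint = ((7+(-4))/2, (10+2)/2) = (1.5000, 6.0000)

Perpendicular bisector through (1.5000, 6.0000)


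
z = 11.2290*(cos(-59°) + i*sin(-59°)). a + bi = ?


a = 11.2290*cos(-59°) = 11.2290*0.51504 = 5.7834
b = 11.2290*sin(-59°) = 11.2290*(-0.857167) = -9.6251

5.7834 - 9.6251i


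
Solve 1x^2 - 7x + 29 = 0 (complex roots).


disc = (-7)^2 - 4*1*29 = 49 - 116 = -67
sqrt(|disc|) = sqrt(67) = 8.1854
Real part = 7/(2*1) = 3.5000
Imag part = 8.1854/(2*1) = 4.0927

3.5000 ± 4.0927i


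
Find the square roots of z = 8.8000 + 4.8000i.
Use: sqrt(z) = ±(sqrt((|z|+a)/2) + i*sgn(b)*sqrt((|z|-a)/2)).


|z| = sqrt(77.44+23.04) = 10.0240
sqrt((|z|+a)/2) = sqrt((10.0240+8.8)/2) = sqrt(9.4120) = 3.0679
sqrt((|z|-a)/2) = sqrt((10.0240-8.8)/2) = sqrt(0.6120) = 0.7823

±(3.0679 + 0.7823i) i.e. 3.0679 + 0.7823i and -3.0679 - 0.7823i


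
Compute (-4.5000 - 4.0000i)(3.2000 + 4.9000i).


Real = -4.5*3.2 - (-4)*4.9 = -14.4 - (-19.6) = 5.2
Imag = -4.5*4.9 + 3.2*(-4) = -22.05 - (12.8) = -34.85

5.2000 - 34.8500i


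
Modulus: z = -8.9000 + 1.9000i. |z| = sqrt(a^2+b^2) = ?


|z| = sqrt((-8.9)^2 + 1.9^2) = sqrt(79.21 + 3.61) = sqrt(82.82) = 9.1005

|z| = 9.1005


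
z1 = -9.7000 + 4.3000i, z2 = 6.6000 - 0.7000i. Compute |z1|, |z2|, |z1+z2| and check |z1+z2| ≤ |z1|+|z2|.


|z1| = sqrt((-9.7)^2 + 4.3^2) = sqrt(112.58) = 10.6104
|z2| = sqrt(6.6^2 + (-0.7)^2) = sqrt(44.05) = 6.6370
z1+z2 = -3.1000 + 3.6000i
|z1+z2| = sqrt(22.57) = 4.7508
|z1|+|z2| = 10.6104 + 6.6370 = 17.2474

|z1+z2| = 4.7508 ≤ |z1|+|z2| = 17.2474 (verified)


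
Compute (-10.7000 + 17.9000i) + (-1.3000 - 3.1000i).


Real: -10.7 - 1.3 = -12
Imag: 17.9 - 3.1 = 14.8

-12.0000 + 14.8000i


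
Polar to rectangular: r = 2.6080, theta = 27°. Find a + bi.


a = 2.6080*cos(27°) = 2.6080*0.891 = 2.3237
b = 2.6080*sin(27°) = 2.6080*0.454 = 1.1840

2.3237 + 1.1840i


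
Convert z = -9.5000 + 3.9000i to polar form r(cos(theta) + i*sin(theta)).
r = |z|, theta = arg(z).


r = sqrt(90.25+15.21) = sqrt(105.46) = 10.2694
theta = atan2(3.9, -9.5) = 157.6806 degrees

r = 10.2694, theta = 157.6806 degrees


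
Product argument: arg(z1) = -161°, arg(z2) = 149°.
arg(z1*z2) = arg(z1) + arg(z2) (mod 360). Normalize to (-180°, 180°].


arg(z1*z2) = -161° + 149° = -12°
Normalized to (-180°, 180°]: -12°

-12°


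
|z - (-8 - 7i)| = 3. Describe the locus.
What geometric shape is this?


|z - z0| = r is a circle with center z0 and radius r.
Center = (-8, -7), radius = 3

Circle with center (-8, -7) and radius 3


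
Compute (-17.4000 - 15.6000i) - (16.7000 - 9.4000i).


Real: -17.4 - 16.7 = -34.1
Imag: -15.6 + 9.4 = -6.2

-34.1000 - 6.2000i


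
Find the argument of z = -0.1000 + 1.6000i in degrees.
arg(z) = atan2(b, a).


Re = -0.1, Im = 1.6
arg = atan2(1.6, -0.1) = 93.5763 degrees

arg(z) = 93.5763 degrees


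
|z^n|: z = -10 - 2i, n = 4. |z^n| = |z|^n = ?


|z| = sqrt(100+4) = sqrt(104) = 10.1980
|z^4| = |z|^4 = (sqrt(104))^4 = 104^2 = 10816

|z^4| = 10816


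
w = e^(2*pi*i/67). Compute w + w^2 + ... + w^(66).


With w = e^(2*pi*i/67), all 67 of the 67th roots of unity w^0 = 1, w, ..., w^(66) sum to 0: 1 + w + ... + w^(66) = (1 - w^67)/(1 - w) = 0 since w^67 = 1, w ≠ 1.
Removing the root 1: w + w^2 + ... + w^(66) = 0 - 1 = -1

Sum = -1


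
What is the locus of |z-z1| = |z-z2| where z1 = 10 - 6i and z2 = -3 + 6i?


Equal distances means the locus is the perpendicular bisector of z1 and z2.
Midpoint = ((10+(-3))/2, (-6+6)/2) = (3.5000, 0)

Perpendicular bisector through (3.5000, 0)


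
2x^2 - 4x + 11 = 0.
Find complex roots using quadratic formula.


disc = (-4)^2 - 4*2*11 = 16 - 88 = -72
sqrt(|disc|) = sqrt(72) = 8.4853
Real part = 4/(2*2) = 1.0000
Imag part = 8.4853/(2*2) = 2.1213

1.0000 ± 2.1213i


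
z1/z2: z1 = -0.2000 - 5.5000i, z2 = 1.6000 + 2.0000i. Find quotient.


Conjugate of z2 = 1.6000 - 2.0000i
Numerator: (-0.2000 - 5.5000i)(1.6000 - 2.0000i) = -11.3200 - 8.4000i
Denominator: 1.6^2 + 2^2 = 6.56
Result = (-11.3200 - 8.4000i)/6.56

-1.7256 - 1.2805i


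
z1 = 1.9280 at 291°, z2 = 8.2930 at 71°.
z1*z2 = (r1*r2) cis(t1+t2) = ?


r = 1.9280 * 8.2930 = 15.9889
theta = 291° + 71° = 362° = 2° (mod 360)

15.9889 cis(2°)


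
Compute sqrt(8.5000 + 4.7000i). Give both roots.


|z| = sqrt(72.25+22.09) = 9.7129
sqrt((|z|+a)/2) = sqrt((9.7129+8.5)/2) = sqrt(9.1064) = 3.0177
sqrt((|z|-a)/2) = sqrt((9.7129-8.5)/2) = sqrt(0.6064) = 0.7787

±(3.0177 + 0.7787i) i.e. 3.0177 + 0.7787i and -3.0177 - 0.7787i


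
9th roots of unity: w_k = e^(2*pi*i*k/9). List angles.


The 9th roots of unity are cis(360k/9°) for k=0..8
Angle step = 360/9 = 40°
Primitive root: cis(40°)
Primitive root = 0.7660 + 0.6428i

9 roots at angles: 0°, 40°, 80°, 120°, 160°, 200°, 240°, 280°, 320°


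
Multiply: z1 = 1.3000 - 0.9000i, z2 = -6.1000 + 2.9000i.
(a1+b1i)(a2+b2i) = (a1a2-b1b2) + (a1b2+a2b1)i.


Real = 1.3*(-6.1) - (-0.9)*2.9 = -7.93 - (-2.61) = -5.32
Imag = 1.3*2.9 - (6.1)*(-0.9) = 3.77 + 5.49 = 9.26

-5.3200 + 9.2600i


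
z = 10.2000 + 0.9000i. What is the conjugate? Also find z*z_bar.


z_bar = 10.2000 - 0.9000i
z*z_bar = 10.2^2 + 0.9^2 = 104.04 + 0.81 = 104.85

z_bar = 10.2000 - 0.9000i, z*z_bar = 104.85


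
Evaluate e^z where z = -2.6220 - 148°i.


e^-2.6220 = 0.0727
cos(-148°) = -0.848
sin(-148°) = -0.5299
Real = 0.0727*(-0.848) = -0.0616
Imag = 0.0727*(-0.5299) = -0.0385

-0.0616 - 0.0385i


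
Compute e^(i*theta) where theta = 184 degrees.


cos(184°) = -0.9976
sin(184°) = -0.0698

e^(i*184°) = -0.9976 - 0.0698i


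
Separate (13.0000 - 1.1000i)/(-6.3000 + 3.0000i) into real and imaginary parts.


Multiply by conjugate: (13.0000 - 1.1000i)(-6.3000 - 3.0000i) / ((-6.3)^2 + 3^2)
Numerator real = 13*(-6.3) - (1.1)*3 = -85.2
Numerator imag = -1.1*(-6.3) - 13*3 = -32.07
Denominator = 48.69
Re(z) = -85.2/48.69 = -1.7498
Im(z) = -32.07/48.69 = -0.6587

Re(z) = -1.7498, Im(z) = -0.6587


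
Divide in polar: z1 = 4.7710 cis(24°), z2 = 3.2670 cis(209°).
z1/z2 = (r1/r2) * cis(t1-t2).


r = 4.7710 / 3.2670 = 1.4604
theta = 24° - 209° = -185° = 175° (mod 360)

1.4604 cis(175°)


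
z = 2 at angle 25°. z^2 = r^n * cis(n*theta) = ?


r^2 = 2^2 = 4
n*theta = 2*25° = 50° = 50° (mod 360)
a = 4*cos(50°) = 2.5712
b = 4*sin(50°) = 3.0642

4 cis(50°) = 2.5712 + 3.0642i


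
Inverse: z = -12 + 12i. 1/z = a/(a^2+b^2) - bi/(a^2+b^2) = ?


|z|^2 = 144+144 = 288
1/z = (-12 - 12i)/288

1/z = -0.0417 - 0.0417i


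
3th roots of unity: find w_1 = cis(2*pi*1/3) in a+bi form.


Angle = 360*1/3 = 120°
a = cos(120°) = -0.5000
b = sin(120°) = 0.8660

-0.5000 + 0.8660i


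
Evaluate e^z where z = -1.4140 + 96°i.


e^-1.4140 = 0.24317
cos(96°) = -0.1045
sin(96°) = 0.9945
Real = 0.24317*(-0.1045) = -0.0254
Imag = 0.24317*0.9945 = 0.2418

-0.0254 + 0.2418i


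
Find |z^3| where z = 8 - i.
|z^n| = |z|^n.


|z| = sqrt(64+1) = sqrt(65) = 8.0623
|z^3| = |z|^3 = (sqrt(65))^3 = 65*sqrt(65)

|z^3| = 65*sqrt(65) ≈ 524.0468


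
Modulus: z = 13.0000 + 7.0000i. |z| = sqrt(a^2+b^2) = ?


|z| = sqrt(13^2 + 7^2) = sqrt(169 + 49) = sqrt(218) = 14.7648

|z| = 14.7648


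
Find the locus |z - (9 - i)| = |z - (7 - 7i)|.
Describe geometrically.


Equal distances means the locus is the perpendicular bisector of z1 and z2.
Midpoint = ((9+7)/2, (-1+(-7))/2) = (8.0000, -4.0000)

Perpendicular bisector through (8.0000, -4.0000)


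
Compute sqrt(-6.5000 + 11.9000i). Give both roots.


|z| = sqrt(42.25+141.61) = 13.5595
sqrt((|z|+a)/2) = sqrt((13.5595+(-6.5))/2) = sqrt(3.5297) = 1.8788
sqrt((|z|-a)/2) = sqrt((13.5595-(-6.5))/2) = sqrt(10.0297) = 3.1670

±(1.8788 + 3.1670i) i.e. 1.8788 + 3.1670i and -1.8788 - 3.1670i


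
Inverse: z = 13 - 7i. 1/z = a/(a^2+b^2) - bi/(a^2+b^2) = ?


|z|^2 = 169+49 = 218
1/z = (13 + 7i)/218

1/z = 0.0596 + 0.0321i


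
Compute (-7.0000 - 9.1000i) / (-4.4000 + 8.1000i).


Conjugate of z2 = -4.4000 - 8.1000i
Numerator: (-7.0000 - 9.1000i)(-4.4000 - 8.1000i) = -42.9100 + 96.7400i
Denominator: (-4.4)^2 + 8.1^2 = 84.97
Result = (-42.9100 + 96.7400i)/84.97

-0.5050 + 1.1385i


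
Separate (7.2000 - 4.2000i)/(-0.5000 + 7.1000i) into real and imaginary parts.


Multiply by conjugate: (7.2000 - 4.2000i)(-0.5000 - 7.1000i) / ((-0.5)^2 + 7.1^2)
Numerator real = 7.2*(-0.5) - (4.2)*7.1 = -33.42
Numerator imag = -4.2*(-0.5) - 7.2*7.1 = -49.02
Denominator = 50.66
Re(z) = -33.42/50.66 = -0.6597
Im(z) = -49.02/50.66 = -0.9676

Re(z) = -0.6597, Im(z) = -0.9676


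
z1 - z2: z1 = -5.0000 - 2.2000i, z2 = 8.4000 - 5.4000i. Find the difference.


Real: -5 - 8.4 = -13.4
Imag: -2.2 + 5.4 = 3.2

-13.4000 + 3.2000i


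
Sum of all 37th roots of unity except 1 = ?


With w = e^(2*pi*i/37), all 37 of the 37th roots of unity w^0 = 1, w, ..., w^(36) sum to 0: 1 + w + ... + w^(36) = (1 - w^37)/(1 - w) = 0 since w^37 = 1, w ≠ 1.
Removing the root 1: w + w^2 + ... + w^(36) = 0 - 1 = -1

Sum = -1


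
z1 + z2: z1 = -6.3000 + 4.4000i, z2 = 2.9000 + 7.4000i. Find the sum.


Real: -6.3 + 2.9 = -3.4
Imag: 4.4 + 7.4 = 11.8

-3.4000 + 11.8000i


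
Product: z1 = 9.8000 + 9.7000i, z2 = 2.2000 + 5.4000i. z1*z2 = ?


Real = 9.8*2.2 - 9.7*5.4 = 21.56 - 52.38 = -30.82
Imag = 9.8*5.4 + 2.2*9.7 = 52.92 + 21.34 = 74.26

-30.8200 + 74.2600i


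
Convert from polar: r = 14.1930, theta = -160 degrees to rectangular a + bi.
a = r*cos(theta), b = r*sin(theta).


a = 14.1930*cos(-160°) = 14.1930*(-0.939693) = -13.3371
b = 14.1930*sin(-160°) = 14.1930*(-0.34202) = -4.8543

-13.3371 - 4.8543i


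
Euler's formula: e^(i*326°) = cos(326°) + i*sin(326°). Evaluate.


cos(326°) = 0.8290
sin(326°) = -0.5592

e^(i*326°) = 0.8290 - 0.5592i


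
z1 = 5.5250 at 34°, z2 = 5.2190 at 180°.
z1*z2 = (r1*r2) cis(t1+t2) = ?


r = 5.5250 * 5.2190 = 28.8350
theta = 34° + 180° = 214° = 214° (mod 360)

28.8350 cis(214°)


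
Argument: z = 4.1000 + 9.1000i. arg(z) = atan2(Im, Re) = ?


Re = 4.1, Im = 9.1
arg = atan2(9.1, 4.1) = 65.7461 degrees

arg(z) = 65.7461 degrees


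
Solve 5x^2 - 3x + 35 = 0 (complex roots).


disc = (-3)^2 - 4*5*35 = 9 - 700 = -691
sqrt(|disc|) = sqrt(691) = 26.2869
Real part = 3/(2*5) = 0.3000
Imag part = 26.2869/(2*5) = 2.6287

0.3000 ± 2.6287i


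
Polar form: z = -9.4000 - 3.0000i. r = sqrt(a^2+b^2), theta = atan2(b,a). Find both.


r = sqrt(88.36+9) = sqrt(97.36) = 9.8671
theta = atan2(-3, -9.4) = -162.2996 degrees

r = 9.8671, theta = -162.2996 degrees


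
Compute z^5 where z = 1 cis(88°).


r^5 = 1^5 = 1
n*theta = 5*88° = 440° = 80° (mod 360)
a = 1*cos(80°) = 0.1736
b = 1*sin(80°) = 0.9848

1 cis(80°) = 0.1736 + 0.9848i


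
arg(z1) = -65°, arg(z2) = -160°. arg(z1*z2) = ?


arg(z1*z2) = -65° - 160° = -225°
Normalized to (-180°, 180°]: 135°

135°


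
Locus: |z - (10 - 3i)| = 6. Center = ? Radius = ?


|z - z0| = r is a circle with center z0 and radius r.
Center = (10, -3), radius = 6

Circle with center (10, -3) and radius 6


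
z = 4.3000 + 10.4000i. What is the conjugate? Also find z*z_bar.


z_bar = 4.3000 - 10.4000i
z*z_bar = 4.3^2 + 10.4^2 = 18.49 + 108.16 = 126.65

z_bar = 4.3000 - 10.4000i, z*z_bar = 126.65


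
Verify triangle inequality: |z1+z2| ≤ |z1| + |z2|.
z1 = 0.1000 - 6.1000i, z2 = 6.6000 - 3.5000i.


|z1| = sqrt(0.1^2 + (-6.1)^2) = sqrt(37.22) = 6.1008
|z2| = sqrt(6.6^2 + (-3.5)^2) = sqrt(55.81) = 7.4706
z1+z2 = 6.7000 - 9.6000i
|z1+z2| = sqrt(137.05) = 11.7068
|z1|+|z2| = 6.1008 + 7.4706 = 13.5714

|z1+z2| = 11.7068 ≤ |z1|+|z2| = 13.5714 (verified)


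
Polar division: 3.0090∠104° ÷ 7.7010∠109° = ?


r = 3.0090 / 7.7010 = 0.3907
theta = 104° - 109° = -5° = 355° (mod 360)

0.3907 cis(355°)


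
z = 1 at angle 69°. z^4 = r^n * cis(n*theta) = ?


r^4 = 1^4 = 1
n*theta = 4*69° = 276° = 276° (mod 360)
a = 1*cos(276°) = 0.1045
b = 1*sin(276°) = -0.9945

1 cis(276°) = 0.1045 - 0.9945i


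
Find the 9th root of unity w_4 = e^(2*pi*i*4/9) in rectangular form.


Angle = 360*4/9 = 160°
a = cos(160°) = -0.9397
b = sin(160°) = 0.3420

-0.9397 + 0.3420i


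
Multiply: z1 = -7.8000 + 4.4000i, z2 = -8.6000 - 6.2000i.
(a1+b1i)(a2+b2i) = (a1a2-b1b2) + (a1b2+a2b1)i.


Real = -7.8*(-8.6) - 4.4*(-6.2) = 67.08 - (-27.28) = 94.36
Imag = -7.8*(-6.2) - (8.6)*4.4 = 48.36 - (37.84) = 10.52

94.3600 + 10.5200i


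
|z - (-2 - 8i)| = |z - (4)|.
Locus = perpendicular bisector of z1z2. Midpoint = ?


Equal distances means the locus is the perpendicular bisector of z1 and z2.
Midpoint = ((-2+4)/2, (-8+0)/2) = (1.0000, -4.0000)

Perpendicular bisector through (1.0000, -4.0000)


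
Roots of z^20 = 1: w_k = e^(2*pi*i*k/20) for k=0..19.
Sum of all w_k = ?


The sum of all 20th roots of unity is 0.
Geometric series: (1 - w^20)/(1 - w) = (1-1)/(1-w) = 0 since w^20 = 1, w ≠ 1.
Alternatively: coefficient of z^19 in z^20 - 1 is 0.

0


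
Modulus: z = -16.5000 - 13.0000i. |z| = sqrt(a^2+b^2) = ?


|z| = sqrt((-16.5)^2 + (-13)^2) = sqrt(272.25 + 169) = sqrt(441.25) = 21.0060

|z| = 21.0060


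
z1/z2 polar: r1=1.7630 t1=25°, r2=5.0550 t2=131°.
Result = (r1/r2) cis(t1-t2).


r = 1.7630 / 5.0550 = 0.3488
theta = 25° - 131° = -106° = 254° (mod 360)

0.3488 cis(254°)


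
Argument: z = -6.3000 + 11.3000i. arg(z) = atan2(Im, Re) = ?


Re = -6.3, Im = 11.3
arg = atan2(11.3, -6.3) = 119.1406 degrees

arg(z) = 119.1406 degrees


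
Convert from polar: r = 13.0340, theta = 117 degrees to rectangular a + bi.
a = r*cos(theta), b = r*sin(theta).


a = 13.0340*cos(117°) = 13.0340*(-0.45399) = -5.9173
b = 13.0340*sin(117°) = 13.0340*0.89101 = 11.6134

-5.9173 + 11.6134i


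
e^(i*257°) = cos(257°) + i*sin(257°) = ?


cos(257°) = -0.2250
sin(257°) = -0.9744

e^(i*257°) = -0.2250 - 0.9744i


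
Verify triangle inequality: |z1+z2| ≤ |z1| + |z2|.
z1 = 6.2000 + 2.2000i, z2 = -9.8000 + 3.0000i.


|z1| = sqrt(6.2^2 + 2.2^2) = sqrt(43.28) = 6.5788
|z2| = sqrt((-9.8)^2 + 3^2) = sqrt(105.04) = 10.2489
z1+z2 = -3.6000 + 5.2000i
|z1+z2| = sqrt(40) = 6.3246
|z1|+|z2| = 6.5788 + 10.2489 = 16.8277

|z1+z2| = 6.3246 ≤ |z1|+|z2| = 16.8277 (verified)


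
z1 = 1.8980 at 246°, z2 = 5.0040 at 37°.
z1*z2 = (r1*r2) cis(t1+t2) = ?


r = 1.8980 * 5.0040 = 9.4976
theta = 246° + 37° = 283° = 283° (mod 360)

9.4976 cis(283°)


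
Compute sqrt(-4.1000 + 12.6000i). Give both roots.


|z| = sqrt(16.81+158.76) = 13.2503
sqrt((|z|+a)/2) = sqrt((13.2503+(-4.1))/2) = sqrt(4.5751) = 2.1390
sqrt((|z|-a)/2) = sqrt((13.2503-(-4.1))/2) = sqrt(8.6751) = 2.9454

±(2.1390 + 2.9454i) i.e. 2.1390 + 2.9454i and -2.1390 - 2.9454i


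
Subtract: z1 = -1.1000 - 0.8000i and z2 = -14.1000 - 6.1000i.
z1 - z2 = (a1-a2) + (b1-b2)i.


Real: -1.1 + 14.1 = 13
Imag: -0.8 + 6.1 = 5.3

13.0000 + 5.3000i


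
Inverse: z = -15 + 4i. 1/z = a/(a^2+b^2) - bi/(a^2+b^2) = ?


|z|^2 = 225+16 = 241
1/z = (-15 - 4i)/241

1/z = -0.0622 - 0.0166i


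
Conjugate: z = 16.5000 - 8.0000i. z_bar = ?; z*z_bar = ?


z_bar = 16.5000 + 8.0000i
z*z_bar = 16.5^2 + (-8)^2 = 272.25 + 64 = 336.25

z_bar = 16.5000 + 8.0000i, z*z_bar = 336.25


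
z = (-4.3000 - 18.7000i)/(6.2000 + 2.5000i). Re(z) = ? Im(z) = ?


Multiply by conjugate: (-4.3000 - 18.7000i)(6.2000 - 2.5000i) / (6.2^2 + 2.5^2)
Numerator real = -4.3*6.2 - (18.7)*2.5 = -73.41
Numerator imag = -18.7*6.2 - (-4.3)*2.5 = -105.19
Denominator = 44.69
Re(z) = -73.41/44.69 = -1.6426
Im(z) = -105.19/44.69 = -2.3538

Re(z) = -1.6426, Im(z) = -2.3538


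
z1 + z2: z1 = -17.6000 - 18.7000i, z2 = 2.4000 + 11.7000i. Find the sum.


Real: -17.6 + 2.4 = -15.2
Imag: -18.7 + 11.7 = -7

-15.2000 - 7.0000i


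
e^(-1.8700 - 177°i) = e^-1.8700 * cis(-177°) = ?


e^-1.8700 = 0.1541
cos(-177°) = -0.9986
sin(-177°) = -0.0523
Real = 0.1541*(-0.9986) = -0.1539
Imag = 0.1541*(-0.0523) = -0.0081

-0.1539 - 0.0081i


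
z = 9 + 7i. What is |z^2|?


|z| = sqrt(81+49) = sqrt(130) = 11.4018
|z^2| = |z|^2 = (sqrt(130))^2 = 130

|z^2| = 130


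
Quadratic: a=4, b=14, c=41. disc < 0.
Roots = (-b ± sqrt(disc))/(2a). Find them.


disc = 14^2 - 4*4*41 = 196 - 656 = -460
sqrt(|disc|) = sqrt(460) = 21.4476
Real part = -14/(2*4) = -1.7500
Imag part = 21.4476/(2*4) = 2.6810

-1.7500 ± 2.6810i


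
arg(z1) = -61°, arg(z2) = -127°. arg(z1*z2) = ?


arg(z1*z2) = -61° - 127° = -188°
Normalized to (-180°, 180°]: 172°

172°


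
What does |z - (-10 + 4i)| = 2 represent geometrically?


|z - z0| = r is a circle with center z0 and radius r.
Center = (-10, 4), radius = 2

Circle with center (-10, 4) and radius 2


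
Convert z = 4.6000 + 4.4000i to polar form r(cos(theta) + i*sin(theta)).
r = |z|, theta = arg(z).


r = sqrt(21.16+19.36) = sqrt(40.52) = 6.3655
theta = atan2(4.4, 4.6) = 43.7270 degrees

r = 6.3655, theta = 43.7270 degrees


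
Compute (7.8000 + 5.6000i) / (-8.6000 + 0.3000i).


Conjugate of z2 = -8.6000 - 0.3000i
Numerator: (7.8000 + 5.6000i)(-8.6000 - 0.3000i) = -65.4000 - 50.5000i
Denominator: (-8.6)^2 + 0.3^2 = 74.05
Result = (-65.4000 - 50.5000i)/74.05

-0.8832 - 0.6820i


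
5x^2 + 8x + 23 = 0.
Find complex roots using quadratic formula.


disc = 8^2 - 4*5*23 = 64 - 460 = -396
sqrt(|disc|) = sqrt(396) = 19.8997
Real part = -8/(2*5) = -0.8000
Imag part = 19.8997/(2*5) = 1.9900

-0.8000 ± 1.9900i


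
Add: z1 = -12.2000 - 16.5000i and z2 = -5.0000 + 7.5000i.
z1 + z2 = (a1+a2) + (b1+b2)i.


Real: -12.2 - 5 = -17.2
Imag: -16.5 + 7.5 = -9

-17.2000 - 9.0000i


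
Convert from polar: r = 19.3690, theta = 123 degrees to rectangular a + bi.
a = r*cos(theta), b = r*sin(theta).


a = 19.3690*cos(123°) = 19.3690*(-0.54464) = -10.5491
b = 19.3690*sin(123°) = 19.3690*0.83867 = 16.2442

-10.5491 + 16.2442i


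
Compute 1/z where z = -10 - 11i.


|z|^2 = 100+121 = 221
1/z = (-10 + 11i)/221

1/z = -0.0452 + 0.0498i


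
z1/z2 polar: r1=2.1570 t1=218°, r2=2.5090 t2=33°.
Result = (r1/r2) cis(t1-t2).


r = 2.1570 / 2.5090 = 0.8597
theta = 218° - 33° = 185° = 185° (mod 360)

0.8597 cis(185°)


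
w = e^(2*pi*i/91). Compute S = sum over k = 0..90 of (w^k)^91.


The roots are w_k = w^k with w = e^(2*pi*i/91), and (w^k)^91 = (w^91)^k.
So S = 1 + u + u^2 + ... + u^(90) with u = w^91.
91 = 1*91 + 0, so 91 is a multiple of 91 and u = (w^91)^1 = 1.
Every one of the 91 terms equals 1: S = 91

S = 91


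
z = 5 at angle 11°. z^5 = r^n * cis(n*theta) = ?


r^5 = 5^5 = 3125
n*theta = 5*11° = 55° = 55° (mod 360)
a = 3125*cos(55°) = 1792.4264
b = 3125*sin(55°) = 2559.8501

3125 cis(55°) = 1792.4264 + 2559.8501i


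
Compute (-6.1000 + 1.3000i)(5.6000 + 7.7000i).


Real = -6.1*5.6 - 1.3*7.7 = -34.16 - 10.01 = -44.17
Imag = -6.1*7.7 + 5.6*1.3 = -46.97 + 7.28 = -39.69

-44.1700 - 39.6900i


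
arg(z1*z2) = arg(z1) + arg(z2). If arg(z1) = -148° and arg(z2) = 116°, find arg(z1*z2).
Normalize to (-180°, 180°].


arg(z1*z2) = -148° + 116° = -32°
Normalized to (-180°, 180°]: -32°

-32°


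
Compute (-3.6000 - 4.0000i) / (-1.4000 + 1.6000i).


Conjugate of z2 = -1.4000 - 1.6000i
Numerator: (-3.6000 - 4.0000i)(-1.4000 - 1.6000i) = -1.3600 + 11.3600i
Denominator: (-1.4)^2 + 1.6^2 = 4.52
Result = (-1.3600 + 11.3600i)/4.52

-0.3009 + 2.5133i


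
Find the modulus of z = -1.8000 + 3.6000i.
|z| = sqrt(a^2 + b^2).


|z| = sqrt((-1.8)^2 + 3.6^2) = sqrt(3.24 + 12.96) = sqrt(16.2) = 4.0249

|z| = 4.0249


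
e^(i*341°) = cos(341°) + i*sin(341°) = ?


cos(341°) = 0.9455
sin(341°) = -0.3256

e^(i*341°) = 0.9455 - 0.3256i


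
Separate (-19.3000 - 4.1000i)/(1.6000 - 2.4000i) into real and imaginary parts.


Multiply by conjugate: (-19.3000 - 4.1000i)(1.6000 + 2.4000i) / (1.6^2 + (-2.4)^2)
Numerator real = -19.3*1.6 - (4.1)*(-2.4) = -21.04
Numerator imag = -4.1*1.6 - (-19.3)*(-2.4) = -52.88
Denominator = 8.32
Re(z) = -21.04/8.32 = -2.5288
Im(z) = -52.88/8.32 = -6.3558

Re(z) = -2.5288, Im(z) = -6.3558


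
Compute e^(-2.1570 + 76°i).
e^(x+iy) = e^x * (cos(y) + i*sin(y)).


e^-2.1570 = 0.11567
cos(76°) = 0.2419
sin(76°) = 0.9703
Real = 0.11567*0.2419 = 0.0280
Imag = 0.11567*0.9703 = 0.1122

0.0280 + 0.1122i


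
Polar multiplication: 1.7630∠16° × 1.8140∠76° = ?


r = 1.7630 * 1.8140 = 3.1981
theta = 16° + 76° = 92° = 92° (mod 360)

3.1981 cis(92°)


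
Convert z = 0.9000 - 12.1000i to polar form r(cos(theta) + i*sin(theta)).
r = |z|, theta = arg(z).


r = sqrt(0.81+146.41) = sqrt(147.22) = 12.1334
theta = atan2(-12.1, 0.9) = -85.7462 degrees

r = 12.1334, theta = -85.7462 degrees


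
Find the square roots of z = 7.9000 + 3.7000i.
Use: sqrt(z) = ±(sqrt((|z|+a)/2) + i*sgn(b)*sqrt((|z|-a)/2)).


|z| = sqrt(62.41+13.69) = 8.7235
sqrt((|z|+a)/2) = sqrt((8.7235+7.9)/2) = sqrt(8.3118) = 2.8830
sqrt((|z|-a)/2) = sqrt((8.7235-7.9)/2) = sqrt(0.4118) = 0.6417

±(2.8830 + 0.6417i) i.e. 2.8830 + 0.6417i and -2.8830 - 0.6417i


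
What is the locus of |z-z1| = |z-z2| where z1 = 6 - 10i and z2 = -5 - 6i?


Equal distances means the locus is the perpendicular bisector of z1 and z2.
Midpoint = ((6+(-5))/2, (-10+(-6))/2) = (0.5000, -8.0000)

Perpendicular bisector through (0.5000, -8.0000)


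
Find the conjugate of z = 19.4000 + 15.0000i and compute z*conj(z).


z_bar = 19.4000 - 15.0000i
z*z_bar = 19.4^2 + 15^2 = 376.36 + 225 = 601.36

z_bar = 19.4000 - 15.0000i, z*z_bar = 601.36


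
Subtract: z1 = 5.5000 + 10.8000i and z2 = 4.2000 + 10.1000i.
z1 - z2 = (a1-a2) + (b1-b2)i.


Real: 5.5 - 4.2 = 1.3
Imag: 10.8 - 10.1 = 0.7

1.3000 + 0.7000i


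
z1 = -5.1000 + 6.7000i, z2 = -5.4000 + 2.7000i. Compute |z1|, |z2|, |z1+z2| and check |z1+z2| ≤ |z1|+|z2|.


|z1| = sqrt((-5.1)^2 + 6.7^2) = sqrt(70.9) = 8.4202
|z2| = sqrt((-5.4)^2 + 2.7^2) = sqrt(36.45) = 6.0374
z1+z2 = -10.5000 + 9.4000i
|z1+z2| = sqrt(198.61) = 14.0929
|z1|+|z2| = 8.4202 + 6.0374 = 14.4576

|z1+z2| = 14.0929 ≤ |z1|+|z2| = 14.4576 (verified)


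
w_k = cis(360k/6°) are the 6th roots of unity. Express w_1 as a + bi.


Angle = 360*1/6 = 60°
a = cos(60°) = 0.5000
b = sin(60°) = 0.8660

0.5000 + 0.8660i


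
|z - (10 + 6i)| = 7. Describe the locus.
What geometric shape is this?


|z - z0| = r is a circle with center z0 and radius r.
Center = (10, 6), radius = 7

Circle with center (10, 6) and radius 7


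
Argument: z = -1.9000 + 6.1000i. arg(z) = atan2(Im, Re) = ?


Re = -1.9, Im = 6.1
arg = atan2(6.1, -1.9) = 107.3005 degrees

arg(z) = 107.3005 degrees


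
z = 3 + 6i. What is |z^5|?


|z| = sqrt(9+36) = sqrt(45) = 6.7082
|z^5| = |z|^5 = (sqrt(45))^5 = 45^2 * sqrt(45) = 2025*sqrt(45)

|z^5| = 2025*sqrt(45) ≈ 13584.1130


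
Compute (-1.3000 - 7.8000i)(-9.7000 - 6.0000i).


Real = -1.3*(-9.7) - (-7.8)*(-6) = 12.61 - 46.8 = -34.19
Imag = -1.3*(-6) - (9.7)*(-7.8) = 7.8 + 75.66 = 83.46

-34.1900 + 83.4600i


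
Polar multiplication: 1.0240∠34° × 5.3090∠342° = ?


r = 1.0240 * 5.3090 = 5.4364
theta = 34° + 342° = 376° = 16° (mod 360)

5.4364 cis(16°)


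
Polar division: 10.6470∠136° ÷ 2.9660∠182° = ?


r = 10.6470 / 2.9660 = 3.5897
theta = 136° - 182° = -46° = 314° (mod 360)

3.5897 cis(314°)


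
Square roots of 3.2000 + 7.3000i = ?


|z| = sqrt(10.24+53.29) = 7.9706
sqrt((|z|+a)/2) = sqrt((7.9706+3.2)/2) = sqrt(5.5853) = 2.3633
sqrt((|z|-a)/2) = sqrt((7.9706-3.2)/2) = sqrt(2.3853) = 1.5444

±(2.3633 + 1.5444i) i.e. 2.3633 + 1.5444i and -2.3633 - 1.5444i


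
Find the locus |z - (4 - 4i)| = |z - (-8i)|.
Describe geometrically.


Equal distances means the locus is the perpendicular bisector of z1 and z2.
Midpoint = ((4+0)/2, (-4+(-8))/2) = (2.0000, -6.0000)

Perpendicular bisector through (2.0000, -6.0000)


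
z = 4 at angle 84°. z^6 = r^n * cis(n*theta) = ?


r^6 = 4^6 = 4096
n*theta = 6*84° = 504° = 144° (mod 360)
a = 4096*cos(144°) = -3313.7336
b = 4096*sin(144°) = 2407.5684

4096 cis(144°) = -3313.7336 + 2407.5684i


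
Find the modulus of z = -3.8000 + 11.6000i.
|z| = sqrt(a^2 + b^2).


|z| = sqrt((-3.8)^2 + 11.6^2) = sqrt(14.44 + 134.56) = sqrt(149) = 12.2066

|z| = 12.2066


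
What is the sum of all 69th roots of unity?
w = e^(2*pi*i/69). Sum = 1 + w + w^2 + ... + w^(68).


The sum of all 69th roots of unity is 0.
Geometric series: (1 - w^69)/(1 - w) = (1-1)/(1-w) = 0 since w^69 = 1, w ≠ 1.
Alternatively: coefficient of z^68 in z^69 - 1 is 0.

0


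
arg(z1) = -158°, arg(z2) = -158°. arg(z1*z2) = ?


arg(z1*z2) = -158° - 158° = -316°
Normalized to (-180°, 180°]: 44°

44°


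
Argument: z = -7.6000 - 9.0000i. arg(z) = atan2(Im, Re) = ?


Re = -7.6, Im = -9
arg = atan2(-9, -7.6) = -130.1792 degrees

arg(z) = -130.1792 degrees


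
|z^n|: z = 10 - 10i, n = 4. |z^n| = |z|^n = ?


|z| = sqrt(100+100) = sqrt(200) = 14.1421
|z^4| = |z|^4 = (sqrt(200))^4 = 200^2 = 40000

|z^4| = 40000


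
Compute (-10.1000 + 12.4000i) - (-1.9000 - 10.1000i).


Real: -10.1 + 1.9 = -8.2
Imag: 12.4 + 10.1 = 22.5

-8.2000 + 22.5000i


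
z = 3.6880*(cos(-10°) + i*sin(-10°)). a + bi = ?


a = 3.6880*cos(-10°) = 3.6880*0.98481 = 3.6320
b = 3.6880*sin(-10°) = 3.6880*(-0.17365) = -0.6404

3.6320 - 0.6404i


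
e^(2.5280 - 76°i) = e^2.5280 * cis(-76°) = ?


e^2.5280 = 12.5284
cos(-76°) = 0.24192
sin(-76°) = -0.9703
Real = 12.5284*0.24192 = 3.0309
Imag = 12.5284*(-0.9703) = -12.1563

3.0309 - 12.1563i


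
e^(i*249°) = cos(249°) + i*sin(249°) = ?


cos(249°) = -0.3584
sin(249°) = -0.9336

e^(i*249°) = -0.3584 - 0.9336i


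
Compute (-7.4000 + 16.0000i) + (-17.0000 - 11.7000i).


Real: -7.4 - 17 = -24.4
Imag: 16 - 11.7 = 4.3

-24.4000 + 4.3000i


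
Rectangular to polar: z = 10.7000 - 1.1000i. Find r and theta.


r = sqrt(114.49+1.21) = sqrt(115.7) = 10.7564
theta = atan2(-1.1, 10.7) = -5.8696 degrees

r = 10.7564, theta = -5.8696 degrees


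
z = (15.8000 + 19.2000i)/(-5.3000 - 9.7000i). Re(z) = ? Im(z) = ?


Multiply by conjugate: (15.8000 + 19.2000i)(-5.3000 + 9.7000i) / ((-5.3)^2 + (-9.7)^2)
Numerator real = 15.8*(-5.3) + 19.2*(-9.7) = -269.98
Numerator imag = 19.2*(-5.3) - 15.8*(-9.7) = 51.5
Denominator = 122.18
Re(z) = -269.98/122.18 = -2.2097
Im(z) = 51.5/122.18 = 0.4215

Re(z) = -2.2097, Im(z) = 0.4215


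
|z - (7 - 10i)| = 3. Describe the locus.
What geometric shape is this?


|z - z0| = r is a circle with center z0 and radius r.
Center = (7, -10), radius = 3

Circle with center (7, -10) and radius 3


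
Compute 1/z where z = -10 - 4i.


|z|^2 = 100+16 = 116
1/z = (-10 + 4i)/116

1/z = -0.0862 + 0.0345i


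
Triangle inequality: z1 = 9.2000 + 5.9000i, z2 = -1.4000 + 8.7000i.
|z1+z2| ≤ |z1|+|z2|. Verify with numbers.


|z1| = sqrt(9.2^2 + 5.9^2) = sqrt(119.45) = 10.9293
|z2| = sqrt((-1.4)^2 + 8.7^2) = sqrt(77.65) = 8.8119
z1+z2 = 7.8000 + 14.6000i
|z1+z2| = sqrt(274) = 16.5529
|z1|+|z2| = 10.9293 + 8.8119 = 19.7412

|z1+z2| = 16.5529 ≤ |z1|+|z2| = 19.7412 (verified)


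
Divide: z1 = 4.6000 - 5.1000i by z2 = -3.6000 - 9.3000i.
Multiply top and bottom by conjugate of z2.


Conjugate of z2 = -3.6000 + 9.3000i
Numerator: (4.6000 - 5.1000i)(-3.6000 + 9.3000i) = 30.8700 + 61.1400i
Denominator: (-3.6)^2 + (-9.3)^2 = 99.45
Result = (30.8700 + 61.1400i)/99.45

0.3104 + 0.6148i


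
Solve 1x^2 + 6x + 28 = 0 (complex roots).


disc = 6^2 - 4*1*28 = 36 - 112 = -76
sqrt(|disc|) = sqrt(76) = 8.7178
Real part = -6/(2*1) = -3.0000
Imag part = 8.7178/(2*1) = 4.3589

-3.0000 ± 4.3589i


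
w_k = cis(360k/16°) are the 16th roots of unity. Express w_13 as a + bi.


Angle = 360*13/16 = 292.5°
a = cos(292.5°) = 0.3827
b = sin(292.5°) = -0.9239

0.3827 - 0.9239i


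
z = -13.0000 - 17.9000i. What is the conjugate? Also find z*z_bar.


z_bar = -13.0000 + 17.9000i
z*z_bar = (-13)^2 + (-17.9)^2 = 169 + 320.41 = 489.41

z_bar = -13.0000 + 17.9000i, z*z_bar = 489.41


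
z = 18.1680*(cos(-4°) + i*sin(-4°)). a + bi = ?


a = 18.1680*cos(-4°) = 18.1680*0.99756 = 18.1237
b = 18.1680*sin(-4°) = 18.1680*(-0.069756) = -1.2673

18.1237 - 1.2673i


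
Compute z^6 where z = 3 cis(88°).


r^6 = 3^6 = 729
n*theta = 6*88° = 528° = 168° (mod 360)
a = 729*cos(168°) = -713.0696
b = 729*sin(168°) = 151.5676

729 cis(168°) = -713.0696 + 151.5676i


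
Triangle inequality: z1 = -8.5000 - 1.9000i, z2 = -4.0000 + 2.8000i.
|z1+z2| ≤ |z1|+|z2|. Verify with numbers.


|z1| = sqrt((-8.5)^2 + (-1.9)^2) = sqrt(75.86) = 8.7098
|z2| = sqrt((-4)^2 + 2.8^2) = sqrt(23.84) = 4.8826
z1+z2 = -12.5000 + 0.9000i
|z1+z2| = sqrt(157.06) = 12.5324
|z1|+|z2| = 8.7098 + 4.8826 = 13.5924

|z1+z2| = 12.5324 ≤ |z1|+|z2| = 13.5924 (verified)


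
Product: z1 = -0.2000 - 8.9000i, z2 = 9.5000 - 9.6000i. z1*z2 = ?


Real = -0.2*9.5 - (-8.9)*(-9.6) = -1.9 - 85.44 = -87.34
Imag = -0.2*(-9.6) + 9.5*(-8.9) = 1.92 - (84.55) = -82.63

-87.3400 - 82.6300i


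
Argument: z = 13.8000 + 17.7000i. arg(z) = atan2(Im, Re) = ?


Re = 13.8, Im = 17.7
arg = atan2(17.7, 13.8) = 52.0578 degrees

arg(z) = 52.0578 degrees


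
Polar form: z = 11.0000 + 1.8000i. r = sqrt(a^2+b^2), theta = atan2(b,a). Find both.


r = sqrt(121+3.24) = sqrt(124.24) = 11.1463
theta = atan2(1.8, 11) = 9.2933 degrees

r = 11.1463, theta = 9.2933 degrees


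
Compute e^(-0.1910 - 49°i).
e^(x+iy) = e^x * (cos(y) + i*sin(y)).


e^-0.1910 = 0.8261
cos(-49°) = 0.6561
sin(-49°) = -0.7547
Real = 0.8261*0.6561 = 0.5420
Imag = 0.8261*(-0.7547) = -0.6235

0.5420 - 0.6235i


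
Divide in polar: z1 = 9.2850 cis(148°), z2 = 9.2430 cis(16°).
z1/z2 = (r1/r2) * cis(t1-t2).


r = 9.2850 / 9.2430 = 1.0045
theta = 148° - 16° = 132° = 132° (mod 360)

1.0045 cis(132°)


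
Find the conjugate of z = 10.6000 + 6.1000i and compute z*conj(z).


z_bar = 10.6000 - 6.1000i
z*z_bar = 10.6^2 + 6.1^2 = 112.36 + 37.21 = 149.57

z_bar = 10.6000 - 6.1000i, z*z_bar = 149.57


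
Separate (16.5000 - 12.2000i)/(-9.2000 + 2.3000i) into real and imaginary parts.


Multiply by conjugate: (16.5000 - 12.2000i)(-9.2000 - 2.3000i) / ((-9.2)^2 + 2.3^2)
Numerator real = 16.5*(-9.2) - (12.2)*2.3 = -179.86
Numerator imag = -12.2*(-9.2) - 16.5*2.3 = 74.29
Denominator = 89.93
Re(z) = -179.86/89.93 = -2.0000
Im(z) = 74.29/89.93 = 0.8261

Re(z) = -2.0000, Im(z) = 0.8261


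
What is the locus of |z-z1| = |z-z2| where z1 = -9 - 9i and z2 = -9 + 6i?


Equal distances means the locus is the perpendicular bisector of z1 and z2.
Midpoint = ((-9+(-9))/2, (-9+6)/2) = (-9.0000, -1.5000)

Perpendicular bisector through (-9.0000, -1.5000)


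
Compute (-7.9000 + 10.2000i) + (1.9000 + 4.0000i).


Real: -7.9 + 1.9 = -6
Imag: 10.2 + 4 = 14.2

-6.0000 + 14.2000i


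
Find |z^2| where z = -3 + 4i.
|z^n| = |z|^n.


|z| = sqrt(9+16) = sqrt(25) = 5
|z^2| = |z|^2 = 5^2 = 25

|z^2| = 25


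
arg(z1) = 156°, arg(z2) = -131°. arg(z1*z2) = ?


arg(z1*z2) = 156° - 131° = 25°
Normalized to (-180°, 180°]: 25°

25°


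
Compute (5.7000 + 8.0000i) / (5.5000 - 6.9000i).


Conjugate of z2 = 5.5000 + 6.9000i
Numerator: (5.7000 + 8.0000i)(5.5000 + 6.9000i) = -23.8500 + 83.3300i
Denominator: 5.5^2 + (-6.9)^2 = 77.86
Result = (-23.8500 + 83.3300i)/77.86

-0.3063 + 1.0703i


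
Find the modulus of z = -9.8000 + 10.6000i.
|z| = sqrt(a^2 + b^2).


|z| = sqrt((-9.8)^2 + 10.6^2) = sqrt(96.04 + 112.36) = sqrt(208.4) = 14.4361

|z| = 14.4361


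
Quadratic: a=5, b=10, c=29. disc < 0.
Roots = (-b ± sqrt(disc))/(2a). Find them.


disc = 10^2 - 4*5*29 = 100 - 580 = -480
sqrt(|disc|) = sqrt(480) = 21.9089
Real part = -10/(2*5) = -1.0000
Imag part = 21.9089/(2*5) = 2.1909

-1.0000 ± 2.1909i


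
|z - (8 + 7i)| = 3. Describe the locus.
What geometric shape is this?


|z - z0| = r is a circle with center z0 and radius r.
Center = (8, 7), radius = 3

Circle with center (8, 7) and radius 3


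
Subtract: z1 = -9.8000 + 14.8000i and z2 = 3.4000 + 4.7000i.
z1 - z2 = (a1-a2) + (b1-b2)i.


Real: -9.8 - 3.4 = -13.2
Imag: 14.8 - 4.7 = 10.1

-13.2000 + 10.1000i


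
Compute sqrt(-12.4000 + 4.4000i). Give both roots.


|z| = sqrt(153.76+19.36) = 13.1575
sqrt((|z|+a)/2) = sqrt((13.1575+(-12.4))/2) = sqrt(0.3788) = 0.6154
sqrt((|z|-a)/2) = sqrt((13.1575-(-12.4))/2) = sqrt(12.7788) = 3.5747

±(0.6154 + 3.5747i) i.e. 0.6154 + 3.5747i and -0.6154 - 3.5747i


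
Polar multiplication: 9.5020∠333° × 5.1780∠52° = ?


r = 9.5020 * 5.1780 = 49.2014
theta = 333° + 52° = 385° = 25° (mod 360)

49.2014 cis(25°)


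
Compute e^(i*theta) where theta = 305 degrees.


cos(305°) = 0.5736
sin(305°) = -0.8192

e^(i*305°) = 0.5736 - 0.8192i


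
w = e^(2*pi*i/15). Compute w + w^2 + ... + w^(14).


With w = e^(2*pi*i/15), all 15 of the 15th roots of unity w^0 = 1, w, ..., w^(14) sum to 0: 1 + w + ... + w^(14) = (1 - w^15)/(1 - w) = 0 since w^15 = 1, w ≠ 1.
Removing the root 1: w + w^2 + ... + w^(14) = 0 - 1 = -1

Sum = -1


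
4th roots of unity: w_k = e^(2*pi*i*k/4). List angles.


The 4th roots of unity are cis(360k/4°) for k=0..3
Angle step = 360/4 = 90°
Primitive root: cis(90°)
Primitive root = 0 + 1.0000i

4 roots at angles: 0°, 90°, 180°, 270°
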